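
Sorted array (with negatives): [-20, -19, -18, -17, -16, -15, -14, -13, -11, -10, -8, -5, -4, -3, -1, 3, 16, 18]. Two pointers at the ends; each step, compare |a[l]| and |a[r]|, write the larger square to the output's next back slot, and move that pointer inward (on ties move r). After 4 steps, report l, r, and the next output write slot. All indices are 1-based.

l=4, r=17, next write slot=14

l=1 r=18: |-20|>|18| out[18]=400, l++
l=2 r=18: |-19|>|18| out[17]=361, l++
l=3 r=18: |-18|<=|18| out[16]=324, r--
l=3 r=17: |-18|>|16| out[15]=324, l++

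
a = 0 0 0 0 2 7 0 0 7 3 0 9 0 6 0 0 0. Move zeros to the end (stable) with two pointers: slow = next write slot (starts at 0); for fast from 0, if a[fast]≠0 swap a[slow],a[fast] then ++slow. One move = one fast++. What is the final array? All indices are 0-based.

slow=0 fast=0: a[fast]=0, fast++
slow=0 fast=1: a[fast]=0, fast++
slow=0 fast=2: a[fast]=0, fast++
slow=0 fast=3: a[fast]=0, fast++
slow=0 fast=4: a[fast]=2≠0 swap→a[0]=2, slow++,fast++
slow=1 fast=5: a[fast]=7≠0 swap→a[1]=7, slow++,fast++
slow=2 fast=6: a[fast]=0, fast++
slow=2 fast=7: a[fast]=0, fast++
slow=2 fast=8: a[fast]=7≠0 swap→a[2]=7, slow++,fast++
slow=3 fast=9: a[fast]=3≠0 swap→a[3]=3, slow++,fast++
slow=4 fast=10: a[fast]=0, fast++
slow=4 fast=11: a[fast]=9≠0 swap→a[4]=9, slow++,fast++
slow=5 fast=12: a[fast]=0, fast++
slow=5 fast=13: a[fast]=6≠0 swap→a[5]=6, slow++,fast++
slow=6 fast=14: a[fast]=0, fast++
slow=6 fast=15: a[fast]=0, fast++
slow=6 fast=16: a[fast]=0, fast++

[2, 7, 7, 3, 9, 6, 0, 0, 0, 0, 0, 0, 0, 0, 0, 0, 0]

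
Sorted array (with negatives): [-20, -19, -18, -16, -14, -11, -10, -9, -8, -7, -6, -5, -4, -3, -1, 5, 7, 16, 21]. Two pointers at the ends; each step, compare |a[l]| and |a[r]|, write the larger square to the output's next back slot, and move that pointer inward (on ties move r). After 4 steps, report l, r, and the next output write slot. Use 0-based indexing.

l=3, r=17, next write slot=14

l=0 r=18: |-20|<=|21| out[18]=441, r--
l=0 r=17: |-20|>|16| out[17]=400, l++
l=1 r=17: |-19|>|16| out[16]=361, l++
l=2 r=17: |-18|>|16| out[15]=324, l++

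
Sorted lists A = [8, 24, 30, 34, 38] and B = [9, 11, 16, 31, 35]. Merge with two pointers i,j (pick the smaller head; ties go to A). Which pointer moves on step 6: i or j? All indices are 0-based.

i=0 j=0: A[i]=8<=B[j]=9 take 8, i++
i=1 j=0: A[i]=24>B[j]=9 take 9, j++
i=1 j=1: A[i]=24>B[j]=11 take 11, j++
i=1 j=2: A[i]=24>B[j]=16 take 16, j++
i=1 j=3: A[i]=24<=B[j]=31 take 24, i++
i=2 j=3: A[i]=30<=B[j]=31 take 30, i++

i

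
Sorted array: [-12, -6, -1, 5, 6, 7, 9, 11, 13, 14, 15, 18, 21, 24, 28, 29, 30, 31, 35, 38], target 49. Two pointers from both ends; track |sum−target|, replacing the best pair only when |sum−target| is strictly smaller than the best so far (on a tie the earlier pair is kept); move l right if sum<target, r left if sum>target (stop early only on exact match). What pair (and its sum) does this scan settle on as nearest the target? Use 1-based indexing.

l=1 r=20: -12+38=26 d=23 *, l++
l=2 r=20: -6+38=32 d=17 *, l++
l=3 r=20: -1+38=37 d=12 *, l++
l=4 r=20: 5+38=43 d=6 *, l++
l=5 r=20: 6+38=44 d=5 *, l++
l=6 r=20: 7+38=45 d=4 *, l++
l=7 r=20: 9+38=47 d=2 *, l++
l=8 r=20: 11+38=49 d=0 *, stop

pair (11, 38) with sum 49 (|Δ|=0)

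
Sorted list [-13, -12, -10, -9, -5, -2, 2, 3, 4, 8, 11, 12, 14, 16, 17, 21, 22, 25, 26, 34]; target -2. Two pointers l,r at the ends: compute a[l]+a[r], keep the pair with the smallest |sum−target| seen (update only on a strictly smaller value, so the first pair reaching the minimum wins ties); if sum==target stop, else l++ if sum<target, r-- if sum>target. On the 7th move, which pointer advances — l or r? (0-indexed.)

l=0 r=19: -13+34=21 d=23 *, r--
l=0 r=18: -13+26=13 d=15 *, r--
l=0 r=17: -13+25=12 d=14 *, r--
l=0 r=16: -13+22=9 d=11 *, r--
l=0 r=15: -13+21=8 d=10 *, r--
l=0 r=14: -13+17=4 d=6 *, r--
l=0 r=13: -13+16=3 d=5 *, r--

r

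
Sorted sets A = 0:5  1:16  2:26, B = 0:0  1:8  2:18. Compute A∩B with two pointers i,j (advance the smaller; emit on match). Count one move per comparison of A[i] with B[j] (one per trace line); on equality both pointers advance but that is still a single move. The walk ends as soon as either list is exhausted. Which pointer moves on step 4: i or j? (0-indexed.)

i=0 j=0: 5>0, j++
i=0 j=1: 5<8, i++
i=1 j=1: 16>8, j++
i=1 j=2: 16<18, i++

i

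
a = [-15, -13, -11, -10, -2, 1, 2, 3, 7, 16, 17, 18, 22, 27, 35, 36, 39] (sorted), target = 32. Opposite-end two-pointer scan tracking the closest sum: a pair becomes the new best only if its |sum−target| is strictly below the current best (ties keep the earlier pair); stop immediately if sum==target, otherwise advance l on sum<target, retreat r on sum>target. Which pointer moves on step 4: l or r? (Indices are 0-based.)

l

[0,16] -15+39=24 d=8 * → l++
[1,16] -13+39=26 d=6 * → l++
[2,16] -11+39=28 d=4 * → l++
[3,16] -10+39=29 d=3 * → l++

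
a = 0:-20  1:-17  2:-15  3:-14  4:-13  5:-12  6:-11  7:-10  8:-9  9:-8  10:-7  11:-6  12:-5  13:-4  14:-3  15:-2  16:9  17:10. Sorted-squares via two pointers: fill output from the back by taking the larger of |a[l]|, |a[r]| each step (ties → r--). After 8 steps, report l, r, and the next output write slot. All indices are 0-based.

l=0 r=17: |-20|>|10| out[17]=400, l++
l=1 r=17: |-17|>|10| out[16]=289, l++
l=2 r=17: |-15|>|10| out[15]=225, l++
l=3 r=17: |-14|>|10| out[14]=196, l++
l=4 r=17: |-13|>|10| out[13]=169, l++
l=5 r=17: |-12|>|10| out[12]=144, l++
l=6 r=17: |-11|>|10| out[11]=121, l++
l=7 r=17: |-10|<=|10| out[10]=100, r--

l=7, r=16, next write slot=9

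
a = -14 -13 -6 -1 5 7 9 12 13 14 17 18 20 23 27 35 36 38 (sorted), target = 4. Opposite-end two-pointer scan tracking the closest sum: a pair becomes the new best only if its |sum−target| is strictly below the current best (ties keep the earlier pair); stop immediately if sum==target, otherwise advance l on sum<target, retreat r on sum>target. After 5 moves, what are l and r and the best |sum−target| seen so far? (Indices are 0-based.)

l=0, r=12, best |Δ|=5

[0,17] -14+38=24 d=20 * → r--
[0,16] -14+36=22 d=18 * → r--
[0,15] -14+35=21 d=17 * → r--
[0,14] -14+27=13 d=9 * → r--
[0,13] -14+23=9 d=5 * → r--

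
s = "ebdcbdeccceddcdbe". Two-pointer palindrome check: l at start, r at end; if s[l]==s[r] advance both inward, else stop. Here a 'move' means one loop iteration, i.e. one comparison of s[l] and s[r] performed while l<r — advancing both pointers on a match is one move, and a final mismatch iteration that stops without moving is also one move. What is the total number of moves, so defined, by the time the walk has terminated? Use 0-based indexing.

[0,16] 'e'=='e' → l++,r--
[1,15] 'b'=='b' → l++,r--
[2,14] 'd'=='d' → l++,r--
[3,13] 'c'=='c' → l++,r--
[4,12] 'b'!='d' → stop

5 moves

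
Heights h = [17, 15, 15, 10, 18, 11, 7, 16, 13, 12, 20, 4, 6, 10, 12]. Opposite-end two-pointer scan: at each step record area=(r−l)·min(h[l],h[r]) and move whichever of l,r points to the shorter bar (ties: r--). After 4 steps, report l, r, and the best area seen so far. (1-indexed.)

[1,15] min(17,12)*14=168 best=168 * → r--
[1,14] min(17,10)*13=130 best=168 → r--
[1,13] min(17,6)*12=72 best=168 → r--
[1,12] min(17,4)*11=44 best=168 → r--

l=1, r=11, best area=168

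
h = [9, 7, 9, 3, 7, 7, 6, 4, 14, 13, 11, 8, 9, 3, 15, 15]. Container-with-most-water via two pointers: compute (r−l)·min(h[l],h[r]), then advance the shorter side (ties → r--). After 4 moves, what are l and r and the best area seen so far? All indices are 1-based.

l=1 r=16: min(9,15)*15=135 best=135 *, l++
l=2 r=16: min(7,15)*14=98 best=135, l++
l=3 r=16: min(9,15)*13=117 best=135, l++
l=4 r=16: min(3,15)*12=36 best=135, l++

l=5, r=16, best area=135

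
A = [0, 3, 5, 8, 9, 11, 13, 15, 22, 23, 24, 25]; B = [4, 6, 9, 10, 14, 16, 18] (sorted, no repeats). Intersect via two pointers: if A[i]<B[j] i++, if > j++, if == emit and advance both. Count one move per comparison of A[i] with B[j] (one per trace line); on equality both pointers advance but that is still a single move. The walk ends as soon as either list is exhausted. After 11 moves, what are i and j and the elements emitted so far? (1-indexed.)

i=8, j=6, emitted=[9]

i=1 j=1: 0<4, i++
i=2 j=1: 3<4, i++
i=3 j=1: 5>4, j++
i=3 j=2: 5<6, i++
i=4 j=2: 8>6, j++
i=4 j=3: 8<9, i++
i=5 j=3: 9==9 emit, i++,j++
i=6 j=4: 11>10, j++
i=6 j=5: 11<14, i++
i=7 j=5: 13<14, i++
i=8 j=5: 15>14, j++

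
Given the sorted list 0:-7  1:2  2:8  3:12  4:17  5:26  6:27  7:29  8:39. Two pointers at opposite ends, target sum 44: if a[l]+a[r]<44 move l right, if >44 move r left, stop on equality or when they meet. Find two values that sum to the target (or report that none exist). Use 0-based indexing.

l=0 r=8: -7+39=32 <44, l++
l=1 r=8: 2+39=41 <44, l++
l=2 r=8: 8+39=47 >44, r--
l=2 r=7: 8+29=37 <44, l++
l=3 r=7: 12+29=41 <44, l++
l=4 r=7: 17+29=46 >44, r--
l=4 r=6: 17+27=44, found

(17, 27)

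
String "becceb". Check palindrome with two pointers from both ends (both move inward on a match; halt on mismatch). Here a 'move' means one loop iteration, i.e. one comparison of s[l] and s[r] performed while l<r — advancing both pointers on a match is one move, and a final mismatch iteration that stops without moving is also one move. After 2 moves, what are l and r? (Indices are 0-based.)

l=2, r=3

[0,5] 'b'=='b' → l++,r--
[1,4] 'e'=='e' → l++,r--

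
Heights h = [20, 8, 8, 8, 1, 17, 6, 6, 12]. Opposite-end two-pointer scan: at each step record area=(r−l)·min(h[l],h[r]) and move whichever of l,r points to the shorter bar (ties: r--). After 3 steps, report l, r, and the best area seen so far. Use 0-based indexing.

l=0 r=8: min(20,12)*8=96 best=96 *, r--
l=0 r=7: min(20,6)*7=42 best=96, r--
l=0 r=6: min(20,6)*6=36 best=96, r--

l=0, r=5, best area=96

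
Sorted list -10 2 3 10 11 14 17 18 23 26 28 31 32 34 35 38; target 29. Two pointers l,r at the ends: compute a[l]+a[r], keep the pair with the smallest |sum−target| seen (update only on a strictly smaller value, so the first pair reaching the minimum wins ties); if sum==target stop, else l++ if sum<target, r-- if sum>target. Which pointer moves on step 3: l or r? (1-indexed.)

l=1 r=16: -10+38=28 d=1 *, l++
l=2 r=16: 2+38=40 d=11, r--
l=2 r=15: 2+35=37 d=8, r--

r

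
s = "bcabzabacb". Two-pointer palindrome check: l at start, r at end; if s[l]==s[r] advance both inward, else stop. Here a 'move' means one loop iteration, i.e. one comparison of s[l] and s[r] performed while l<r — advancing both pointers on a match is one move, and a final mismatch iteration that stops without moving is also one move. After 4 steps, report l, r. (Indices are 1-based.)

[1,10] 'b'=='b' → l++,r--
[2,9] 'c'=='c' → l++,r--
[3,8] 'a'=='a' → l++,r--
[4,7] 'b'=='b' → l++,r--

l=5, r=6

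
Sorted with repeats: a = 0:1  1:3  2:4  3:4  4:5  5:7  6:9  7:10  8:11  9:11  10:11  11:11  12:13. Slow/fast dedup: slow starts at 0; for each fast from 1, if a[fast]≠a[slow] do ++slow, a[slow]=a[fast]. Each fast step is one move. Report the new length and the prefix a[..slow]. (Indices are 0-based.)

length 9; prefix = [1, 3, 4, 5, 7, 9, 10, 11, 13]

(s=0,f=1) a[fast]=3≠a[slow]=1 write a[1]=3 → slow++,fast++
(s=1,f=2) a[fast]=4≠a[slow]=3 write a[2]=4 → slow++,fast++
(s=2,f=3) a[fast]=4=a[slow] dup → fast++
(s=2,f=4) a[fast]=5≠a[slow]=4 write a[3]=5 → slow++,fast++
(s=3,f=5) a[fast]=7≠a[slow]=5 write a[4]=7 → slow++,fast++
(s=4,f=6) a[fast]=9≠a[slow]=7 write a[5]=9 → slow++,fast++
(s=5,f=7) a[fast]=10≠a[slow]=9 write a[6]=10 → slow++,fast++
(s=6,f=8) a[fast]=11≠a[slow]=10 write a[7]=11 → slow++,fast++
(s=7,f=9) a[fast]=11=a[slow] dup → fast++
(s=7,f=10) a[fast]=11=a[slow] dup → fast++
(s=7,f=11) a[fast]=11=a[slow] dup → fast++
(s=7,f=12) a[fast]=13≠a[slow]=11 write a[8]=13 → slow++,fast++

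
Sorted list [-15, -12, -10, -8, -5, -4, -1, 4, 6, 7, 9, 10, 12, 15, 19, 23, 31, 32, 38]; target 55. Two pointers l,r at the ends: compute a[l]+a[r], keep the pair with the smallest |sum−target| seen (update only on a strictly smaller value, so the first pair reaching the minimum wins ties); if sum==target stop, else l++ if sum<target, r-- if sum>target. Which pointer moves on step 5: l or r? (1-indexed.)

l

[1,19] -15+38=23 d=32 * → l++
[2,19] -12+38=26 d=29 * → l++
[3,19] -10+38=28 d=27 * → l++
[4,19] -8+38=30 d=25 * → l++
[5,19] -5+38=33 d=22 * → l++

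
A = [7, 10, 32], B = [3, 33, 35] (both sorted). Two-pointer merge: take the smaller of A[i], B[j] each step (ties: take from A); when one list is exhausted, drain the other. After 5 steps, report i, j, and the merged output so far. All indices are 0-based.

[i=0,j=0] A[i]=7>B[j]=3 take 3 → j++
[i=0,j=1] A[i]=7<=B[j]=33 take 7 → i++
[i=1,j=1] A[i]=10<=B[j]=33 take 10 → i++
[i=2,j=1] A[i]=32<=B[j]=33 take 32 → i++
[i=3,j=1] A done, take B[j]=33 → j++

i=3, j=2, merged so far=[3, 7, 10, 32, 33]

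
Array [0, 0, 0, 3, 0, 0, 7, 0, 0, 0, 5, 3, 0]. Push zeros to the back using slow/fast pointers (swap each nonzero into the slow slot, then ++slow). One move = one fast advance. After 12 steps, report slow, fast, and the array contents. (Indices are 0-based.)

(s=0,f=0) a[fast]=0 → fast++
(s=0,f=1) a[fast]=0 → fast++
(s=0,f=2) a[fast]=0 → fast++
(s=0,f=3) a[fast]=3≠0 swap→a[0]=3 → slow++,fast++
(s=1,f=4) a[fast]=0 → fast++
(s=1,f=5) a[fast]=0 → fast++
(s=1,f=6) a[fast]=7≠0 swap→a[1]=7 → slow++,fast++
(s=2,f=7) a[fast]=0 → fast++
(s=2,f=8) a[fast]=0 → fast++
(s=2,f=9) a[fast]=0 → fast++
(s=2,f=10) a[fast]=5≠0 swap→a[2]=5 → slow++,fast++
(s=3,f=11) a[fast]=3≠0 swap→a[3]=3 → slow++,fast++

slow=4, fast=12, a=[3, 7, 5, 3, 0, 0, 0, 0, 0, 0, 0, 0, 0]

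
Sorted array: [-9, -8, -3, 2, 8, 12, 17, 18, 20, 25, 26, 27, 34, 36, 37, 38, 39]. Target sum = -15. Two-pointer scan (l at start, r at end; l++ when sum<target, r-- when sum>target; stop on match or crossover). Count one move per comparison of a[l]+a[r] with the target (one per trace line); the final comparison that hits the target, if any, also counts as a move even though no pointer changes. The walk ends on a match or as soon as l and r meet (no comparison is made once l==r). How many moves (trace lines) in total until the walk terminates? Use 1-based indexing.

[1,17] -9+39=30 >-15 → r--
[1,16] -9+38=29 >-15 → r--
[1,15] -9+37=28 >-15 → r--
[1,14] -9+36=27 >-15 → r--
[1,13] -9+34=25 >-15 → r--
[1,12] -9+27=18 >-15 → r--
[1,11] -9+26=17 >-15 → r--
[1,10] -9+25=16 >-15 → r--
[1,9] -9+20=11 >-15 → r--
[1,8] -9+18=9 >-15 → r--
[1,7] -9+17=8 >-15 → r--
[1,6] -9+12=3 >-15 → r--
[1,5] -9+8=-1 >-15 → r--
[1,4] -9+2=-7 >-15 → r--
[1,3] -9+-3=-12 >-15 → r--
[1,2] -9+-8=-17 <-15 → l++

16 moves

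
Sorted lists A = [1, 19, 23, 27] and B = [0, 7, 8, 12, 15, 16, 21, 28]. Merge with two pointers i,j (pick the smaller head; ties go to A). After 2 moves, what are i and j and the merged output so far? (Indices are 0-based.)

[i=0,j=0] A[i]=1>B[j]=0 take 0 → j++
[i=0,j=1] A[i]=1<=B[j]=7 take 1 → i++

i=1, j=1, merged so far=[0, 1]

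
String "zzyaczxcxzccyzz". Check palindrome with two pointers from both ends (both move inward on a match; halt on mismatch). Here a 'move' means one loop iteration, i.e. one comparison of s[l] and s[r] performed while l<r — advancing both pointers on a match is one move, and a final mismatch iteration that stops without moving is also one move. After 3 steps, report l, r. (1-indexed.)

l=4, r=12

[1,15] 'z'=='z' → l++,r--
[2,14] 'z'=='z' → l++,r--
[3,13] 'y'=='y' → l++,r--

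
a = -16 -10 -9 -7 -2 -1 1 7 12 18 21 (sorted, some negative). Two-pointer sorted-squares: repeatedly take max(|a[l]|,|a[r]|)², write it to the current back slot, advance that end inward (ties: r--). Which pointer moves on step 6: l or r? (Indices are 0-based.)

l

[0,10] |-16|<=|21| out[10]=441 → r--
[0,9] |-16|<=|18| out[9]=324 → r--
[0,8] |-16|>|12| out[8]=256 → l++
[1,8] |-10|<=|12| out[7]=144 → r--
[1,7] |-10|>|7| out[6]=100 → l++
[2,7] |-9|>|7| out[5]=81 → l++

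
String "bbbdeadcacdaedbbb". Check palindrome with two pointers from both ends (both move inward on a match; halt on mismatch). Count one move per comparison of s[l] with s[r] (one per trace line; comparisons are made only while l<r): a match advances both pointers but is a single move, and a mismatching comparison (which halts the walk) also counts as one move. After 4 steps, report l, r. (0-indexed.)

l=0 r=16: 'b'=='b', l++,r--
l=1 r=15: 'b'=='b', l++,r--
l=2 r=14: 'b'=='b', l++,r--
l=3 r=13: 'd'=='d', l++,r--

l=4, r=12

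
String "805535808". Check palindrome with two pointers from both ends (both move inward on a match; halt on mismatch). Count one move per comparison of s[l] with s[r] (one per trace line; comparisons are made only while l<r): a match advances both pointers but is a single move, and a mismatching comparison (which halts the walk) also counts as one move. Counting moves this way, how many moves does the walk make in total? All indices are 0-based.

3 moves

[0,8] '8'=='8' → l++,r--
[1,7] '0'=='0' → l++,r--
[2,6] '5'!='8' → stop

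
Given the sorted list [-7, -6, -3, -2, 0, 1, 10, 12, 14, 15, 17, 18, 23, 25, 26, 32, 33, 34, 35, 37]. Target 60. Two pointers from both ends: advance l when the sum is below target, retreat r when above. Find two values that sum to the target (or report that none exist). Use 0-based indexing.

(23, 37)

[0,19] -7+37=30 <60 → l++
[1,19] -6+37=31 <60 → l++
[2,19] -3+37=34 <60 → l++
[3,19] -2+37=35 <60 → l++
[4,19] 0+37=37 <60 → l++
[5,19] 1+37=38 <60 → l++
[6,19] 10+37=47 <60 → l++
[7,19] 12+37=49 <60 → l++
[8,19] 14+37=51 <60 → l++
[9,19] 15+37=52 <60 → l++
[10,19] 17+37=54 <60 → l++
[11,19] 18+37=55 <60 → l++
[12,19] 23+37=60 → found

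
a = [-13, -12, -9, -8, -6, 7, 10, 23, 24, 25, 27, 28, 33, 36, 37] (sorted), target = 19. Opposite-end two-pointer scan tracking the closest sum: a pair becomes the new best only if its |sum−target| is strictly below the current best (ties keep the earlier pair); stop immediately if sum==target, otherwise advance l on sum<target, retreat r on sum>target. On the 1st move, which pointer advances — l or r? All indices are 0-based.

[0,14] -13+37=24 d=5 * → r--

r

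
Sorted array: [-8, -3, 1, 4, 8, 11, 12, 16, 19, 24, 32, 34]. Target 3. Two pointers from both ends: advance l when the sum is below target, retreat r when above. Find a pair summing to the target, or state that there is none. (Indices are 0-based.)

(-8, 11)

l=0 r=11: -8+34=26 >3, r--
l=0 r=10: -8+32=24 >3, r--
l=0 r=9: -8+24=16 >3, r--
l=0 r=8: -8+19=11 >3, r--
l=0 r=7: -8+16=8 >3, r--
l=0 r=6: -8+12=4 >3, r--
l=0 r=5: -8+11=3, found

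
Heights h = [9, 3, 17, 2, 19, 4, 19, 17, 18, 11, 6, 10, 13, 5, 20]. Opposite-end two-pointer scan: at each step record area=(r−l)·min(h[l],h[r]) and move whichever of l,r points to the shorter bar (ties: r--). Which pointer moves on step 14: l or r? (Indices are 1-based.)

l=1 r=15: min(9,20)*14=126 best=126 *, l++
l=2 r=15: min(3,20)*13=39 best=126, l++
l=3 r=15: min(17,20)*12=204 best=204 *, l++
l=4 r=15: min(2,20)*11=22 best=204, l++
l=5 r=15: min(19,20)*10=190 best=204, l++
l=6 r=15: min(4,20)*9=36 best=204, l++
l=7 r=15: min(19,20)*8=152 best=204, l++
l=8 r=15: min(17,20)*7=119 best=204, l++
l=9 r=15: min(18,20)*6=108 best=204, l++
l=10 r=15: min(11,20)*5=55 best=204, l++
l=11 r=15: min(6,20)*4=24 best=204, l++
l=12 r=15: min(10,20)*3=30 best=204, l++
l=13 r=15: min(13,20)*2=26 best=204, l++
l=14 r=15: min(5,20)*1=5 best=204, l++

l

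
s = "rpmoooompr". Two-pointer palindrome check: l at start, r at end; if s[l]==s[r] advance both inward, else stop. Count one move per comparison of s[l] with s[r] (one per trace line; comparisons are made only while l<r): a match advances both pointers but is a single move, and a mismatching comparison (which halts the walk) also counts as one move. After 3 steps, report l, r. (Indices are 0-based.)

l=0 r=9: 'r'=='r', l++,r--
l=1 r=8: 'p'=='p', l++,r--
l=2 r=7: 'm'=='m', l++,r--

l=3, r=6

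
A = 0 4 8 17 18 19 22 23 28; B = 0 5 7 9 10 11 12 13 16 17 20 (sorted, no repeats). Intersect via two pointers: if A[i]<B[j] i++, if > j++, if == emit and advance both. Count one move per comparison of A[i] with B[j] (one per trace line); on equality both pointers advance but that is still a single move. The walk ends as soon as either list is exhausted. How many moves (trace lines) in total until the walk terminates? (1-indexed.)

15 moves

i=1 j=1: 0==0 emit, i++,j++
i=2 j=2: 4<5, i++
i=3 j=2: 8>5, j++
i=3 j=3: 8>7, j++
i=3 j=4: 8<9, i++
i=4 j=4: 17>9, j++
i=4 j=5: 17>10, j++
i=4 j=6: 17>11, j++
i=4 j=7: 17>12, j++
i=4 j=8: 17>13, j++
i=4 j=9: 17>16, j++
i=4 j=10: 17==17 emit, i++,j++
i=5 j=11: 18<20, i++
i=6 j=11: 19<20, i++
i=7 j=11: 22>20, j++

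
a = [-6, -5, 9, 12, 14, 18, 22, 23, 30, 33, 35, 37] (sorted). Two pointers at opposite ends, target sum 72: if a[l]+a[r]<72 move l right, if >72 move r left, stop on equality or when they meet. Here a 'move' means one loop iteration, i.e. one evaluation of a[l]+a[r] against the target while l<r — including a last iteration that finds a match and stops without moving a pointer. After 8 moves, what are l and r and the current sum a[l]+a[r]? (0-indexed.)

[0,11] -6+37=31 <72 → l++
[1,11] -5+37=32 <72 → l++
[2,11] 9+37=46 <72 → l++
[3,11] 12+37=49 <72 → l++
[4,11] 14+37=51 <72 → l++
[5,11] 18+37=55 <72 → l++
[6,11] 22+37=59 <72 → l++
[7,11] 23+37=60 <72 → l++

l=8, r=11, sum=67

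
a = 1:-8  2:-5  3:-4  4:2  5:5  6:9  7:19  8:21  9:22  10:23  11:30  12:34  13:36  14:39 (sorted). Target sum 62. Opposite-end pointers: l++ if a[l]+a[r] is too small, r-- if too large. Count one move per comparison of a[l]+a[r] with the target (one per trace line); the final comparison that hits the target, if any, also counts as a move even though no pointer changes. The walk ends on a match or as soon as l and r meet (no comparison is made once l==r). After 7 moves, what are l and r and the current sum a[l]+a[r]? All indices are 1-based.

l=8, r=14, sum=60

l=1 r=14: -8+39=31 <62, l++
l=2 r=14: -5+39=34 <62, l++
l=3 r=14: -4+39=35 <62, l++
l=4 r=14: 2+39=41 <62, l++
l=5 r=14: 5+39=44 <62, l++
l=6 r=14: 9+39=48 <62, l++
l=7 r=14: 19+39=58 <62, l++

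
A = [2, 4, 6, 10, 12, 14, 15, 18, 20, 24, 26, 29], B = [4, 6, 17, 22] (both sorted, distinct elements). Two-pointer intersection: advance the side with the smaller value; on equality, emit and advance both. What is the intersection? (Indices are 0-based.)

intersection = [4, 6]

[i=0,j=0] 2<4 → i++
[i=1,j=0] 4==4 emit → i++,j++
[i=2,j=1] 6==6 emit → i++,j++
[i=3,j=2] 10<17 → i++
[i=4,j=2] 12<17 → i++
[i=5,j=2] 14<17 → i++
[i=6,j=2] 15<17 → i++
[i=7,j=2] 18>17 → j++
[i=7,j=3] 18<22 → i++
[i=8,j=3] 20<22 → i++
[i=9,j=3] 24>22 → j++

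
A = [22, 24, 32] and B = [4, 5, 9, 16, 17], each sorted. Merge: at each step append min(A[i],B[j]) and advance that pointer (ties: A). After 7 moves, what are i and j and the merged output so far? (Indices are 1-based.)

i=3, j=6, merged so far=[4, 5, 9, 16, 17, 22, 24]

[i=1,j=1] A[i]=22>B[j]=4 take 4 → j++
[i=1,j=2] A[i]=22>B[j]=5 take 5 → j++
[i=1,j=3] A[i]=22>B[j]=9 take 9 → j++
[i=1,j=4] A[i]=22>B[j]=16 take 16 → j++
[i=1,j=5] A[i]=22>B[j]=17 take 17 → j++
[i=1,j=6] B done, take A[i]=22 → i++
[i=2,j=6] B done, take A[i]=24 → i++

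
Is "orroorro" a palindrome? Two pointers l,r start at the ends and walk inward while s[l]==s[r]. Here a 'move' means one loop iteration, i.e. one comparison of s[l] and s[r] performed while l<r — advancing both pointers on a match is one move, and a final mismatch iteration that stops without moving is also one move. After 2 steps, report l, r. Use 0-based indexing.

l=2, r=5

l=0 r=7: 'o'=='o', l++,r--
l=1 r=6: 'r'=='r', l++,r--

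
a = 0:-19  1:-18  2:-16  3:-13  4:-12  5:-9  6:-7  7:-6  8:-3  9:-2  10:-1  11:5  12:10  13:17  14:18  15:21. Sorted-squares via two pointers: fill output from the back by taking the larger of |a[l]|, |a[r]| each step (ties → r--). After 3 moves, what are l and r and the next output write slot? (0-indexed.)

l=0 r=15: |-19|<=|21| out[15]=441, r--
l=0 r=14: |-19|>|18| out[14]=361, l++
l=1 r=14: |-18|<=|18| out[13]=324, r--

l=1, r=13, next write slot=12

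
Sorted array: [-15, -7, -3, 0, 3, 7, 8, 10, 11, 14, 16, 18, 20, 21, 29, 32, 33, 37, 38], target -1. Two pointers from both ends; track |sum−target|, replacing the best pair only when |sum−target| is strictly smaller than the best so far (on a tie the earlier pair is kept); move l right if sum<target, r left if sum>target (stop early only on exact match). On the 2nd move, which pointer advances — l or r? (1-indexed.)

l=1 r=19: -15+38=23 d=24 *, r--
l=1 r=18: -15+37=22 d=23 *, r--

r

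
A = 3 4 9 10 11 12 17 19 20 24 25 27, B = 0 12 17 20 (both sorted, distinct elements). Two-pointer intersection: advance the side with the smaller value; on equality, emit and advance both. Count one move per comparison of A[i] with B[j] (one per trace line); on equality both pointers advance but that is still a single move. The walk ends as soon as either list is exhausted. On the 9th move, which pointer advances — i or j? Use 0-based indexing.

i=0 j=0: 3>0, j++
i=0 j=1: 3<12, i++
i=1 j=1: 4<12, i++
i=2 j=1: 9<12, i++
i=3 j=1: 10<12, i++
i=4 j=1: 11<12, i++
i=5 j=1: 12==12 emit, i++,j++
i=6 j=2: 17==17 emit, i++,j++
i=7 j=3: 19<20, i++

i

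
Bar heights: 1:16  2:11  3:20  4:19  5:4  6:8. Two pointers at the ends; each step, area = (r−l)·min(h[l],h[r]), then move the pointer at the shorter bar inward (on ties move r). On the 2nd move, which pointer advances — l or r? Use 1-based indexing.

r

l=1 r=6: min(16,8)*5=40 best=40 *, r--
l=1 r=5: min(16,4)*4=16 best=40, r--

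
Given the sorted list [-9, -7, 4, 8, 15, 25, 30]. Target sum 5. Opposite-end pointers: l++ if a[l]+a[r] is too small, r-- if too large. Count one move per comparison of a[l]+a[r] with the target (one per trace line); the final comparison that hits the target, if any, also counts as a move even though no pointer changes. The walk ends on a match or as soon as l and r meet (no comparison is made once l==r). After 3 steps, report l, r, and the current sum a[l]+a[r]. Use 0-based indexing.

l=0, r=3, sum=-1

[0,6] -9+30=21 >5 → r--
[0,5] -9+25=16 >5 → r--
[0,4] -9+15=6 >5 → r--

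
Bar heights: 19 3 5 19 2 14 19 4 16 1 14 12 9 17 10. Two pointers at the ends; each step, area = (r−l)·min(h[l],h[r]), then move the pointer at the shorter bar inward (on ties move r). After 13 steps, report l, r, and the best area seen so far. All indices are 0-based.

l=0, r=1, best area=221

[0,14] min(19,10)*14=140 best=140 * → r--
[0,13] min(19,17)*13=221 best=221 * → r--
[0,12] min(19,9)*12=108 best=221 → r--
[0,11] min(19,12)*11=132 best=221 → r--
[0,10] min(19,14)*10=140 best=221 → r--
[0,9] min(19,1)*9=9 best=221 → r--
[0,8] min(19,16)*8=128 best=221 → r--
[0,7] min(19,4)*7=28 best=221 → r--
[0,6] min(19,19)*6=114 best=221 → r--
[0,5] min(19,14)*5=70 best=221 → r--
[0,4] min(19,2)*4=8 best=221 → r--
[0,3] min(19,19)*3=57 best=221 → r--
[0,2] min(19,5)*2=10 best=221 → r--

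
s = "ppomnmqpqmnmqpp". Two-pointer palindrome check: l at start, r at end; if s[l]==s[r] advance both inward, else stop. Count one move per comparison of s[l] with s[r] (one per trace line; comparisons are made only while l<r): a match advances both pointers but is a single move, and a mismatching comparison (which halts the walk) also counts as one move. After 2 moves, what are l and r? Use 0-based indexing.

l=2, r=12

l=0 r=14: 'p'=='p', l++,r--
l=1 r=13: 'p'=='p', l++,r--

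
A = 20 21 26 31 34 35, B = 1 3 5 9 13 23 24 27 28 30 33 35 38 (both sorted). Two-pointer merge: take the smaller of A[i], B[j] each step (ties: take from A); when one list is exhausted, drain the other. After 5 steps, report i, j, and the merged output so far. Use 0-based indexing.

[i=0,j=0] A[i]=20>B[j]=1 take 1 → j++
[i=0,j=1] A[i]=20>B[j]=3 take 3 → j++
[i=0,j=2] A[i]=20>B[j]=5 take 5 → j++
[i=0,j=3] A[i]=20>B[j]=9 take 9 → j++
[i=0,j=4] A[i]=20>B[j]=13 take 13 → j++

i=0, j=5, merged so far=[1, 3, 5, 9, 13]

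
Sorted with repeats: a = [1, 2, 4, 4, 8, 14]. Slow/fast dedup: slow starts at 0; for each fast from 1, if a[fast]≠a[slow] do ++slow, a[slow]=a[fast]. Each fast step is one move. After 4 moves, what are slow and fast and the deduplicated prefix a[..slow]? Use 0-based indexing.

slow=3, fast=5, prefix=[1, 2, 4, 8]

(s=0,f=1) a[fast]=2≠a[slow]=1 write a[1]=2 → slow++,fast++
(s=1,f=2) a[fast]=4≠a[slow]=2 write a[2]=4 → slow++,fast++
(s=2,f=3) a[fast]=4=a[slow] dup → fast++
(s=2,f=4) a[fast]=8≠a[slow]=4 write a[3]=8 → slow++,fast++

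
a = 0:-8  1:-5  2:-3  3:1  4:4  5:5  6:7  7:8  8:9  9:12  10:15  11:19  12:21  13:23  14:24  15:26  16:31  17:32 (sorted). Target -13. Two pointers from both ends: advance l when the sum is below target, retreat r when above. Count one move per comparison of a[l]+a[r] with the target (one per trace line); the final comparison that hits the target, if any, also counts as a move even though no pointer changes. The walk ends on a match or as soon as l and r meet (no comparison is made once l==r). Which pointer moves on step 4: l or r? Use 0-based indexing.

r

[0,17] -8+32=24 >-13 → r--
[0,16] -8+31=23 >-13 → r--
[0,15] -8+26=18 >-13 → r--
[0,14] -8+24=16 >-13 → r--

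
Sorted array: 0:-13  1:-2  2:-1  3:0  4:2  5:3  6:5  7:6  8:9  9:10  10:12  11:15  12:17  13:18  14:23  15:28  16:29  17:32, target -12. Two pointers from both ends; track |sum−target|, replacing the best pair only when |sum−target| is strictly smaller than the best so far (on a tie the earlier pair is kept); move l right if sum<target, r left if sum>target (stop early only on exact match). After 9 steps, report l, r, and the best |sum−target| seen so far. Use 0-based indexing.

l=0 r=17: -13+32=19 d=31 *, r--
l=0 r=16: -13+29=16 d=28 *, r--
l=0 r=15: -13+28=15 d=27 *, r--
l=0 r=14: -13+23=10 d=22 *, r--
l=0 r=13: -13+18=5 d=17 *, r--
l=0 r=12: -13+17=4 d=16 *, r--
l=0 r=11: -13+15=2 d=14 *, r--
l=0 r=10: -13+12=-1 d=11 *, r--
l=0 r=9: -13+10=-3 d=9 *, r--

l=0, r=8, best |Δ|=9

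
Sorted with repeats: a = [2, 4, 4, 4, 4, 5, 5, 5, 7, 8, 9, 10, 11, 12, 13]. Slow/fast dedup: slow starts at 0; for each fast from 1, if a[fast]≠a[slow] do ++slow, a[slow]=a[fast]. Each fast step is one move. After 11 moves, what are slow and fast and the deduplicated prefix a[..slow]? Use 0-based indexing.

(s=0,f=1) a[fast]=4≠a[slow]=2 write a[1]=4 → slow++,fast++
(s=1,f=2) a[fast]=4=a[slow] dup → fast++
(s=1,f=3) a[fast]=4=a[slow] dup → fast++
(s=1,f=4) a[fast]=4=a[slow] dup → fast++
(s=1,f=5) a[fast]=5≠a[slow]=4 write a[2]=5 → slow++,fast++
(s=2,f=6) a[fast]=5=a[slow] dup → fast++
(s=2,f=7) a[fast]=5=a[slow] dup → fast++
(s=2,f=8) a[fast]=7≠a[slow]=5 write a[3]=7 → slow++,fast++
(s=3,f=9) a[fast]=8≠a[slow]=7 write a[4]=8 → slow++,fast++
(s=4,f=10) a[fast]=9≠a[slow]=8 write a[5]=9 → slow++,fast++
(s=5,f=11) a[fast]=10≠a[slow]=9 write a[6]=10 → slow++,fast++

slow=6, fast=12, prefix=[2, 4, 5, 7, 8, 9, 10]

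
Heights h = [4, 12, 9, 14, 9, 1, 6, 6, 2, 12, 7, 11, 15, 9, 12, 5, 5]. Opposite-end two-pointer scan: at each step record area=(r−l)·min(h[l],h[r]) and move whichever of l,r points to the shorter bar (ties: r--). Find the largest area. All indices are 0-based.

[0,16] min(4,5)*16=64 best=64 * → l++
[1,16] min(12,5)*15=75 best=75 * → r--
[1,15] min(12,5)*14=70 best=75 → r--
[1,14] min(12,12)*13=156 best=156 * → r--
[1,13] min(12,9)*12=108 best=156 → r--
[1,12] min(12,15)*11=132 best=156 → l++
[2,12] min(9,15)*10=90 best=156 → l++
[3,12] min(14,15)*9=126 best=156 → l++
[4,12] min(9,15)*8=72 best=156 → l++
[5,12] min(1,15)*7=7 best=156 → l++
[6,12] min(6,15)*6=36 best=156 → l++
[7,12] min(6,15)*5=30 best=156 → l++
[8,12] min(2,15)*4=8 best=156 → l++
[9,12] min(12,15)*3=36 best=156 → l++
[10,12] min(7,15)*2=14 best=156 → l++
[11,12] min(11,15)*1=11 best=156 → l++

max area = 156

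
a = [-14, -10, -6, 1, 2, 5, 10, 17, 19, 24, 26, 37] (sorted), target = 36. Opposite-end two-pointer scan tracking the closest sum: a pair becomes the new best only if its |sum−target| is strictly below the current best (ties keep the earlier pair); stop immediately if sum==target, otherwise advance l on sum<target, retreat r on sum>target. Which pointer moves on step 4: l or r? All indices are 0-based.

r

[0,11] -14+37=23 d=13 * → l++
[1,11] -10+37=27 d=9 * → l++
[2,11] -6+37=31 d=5 * → l++
[3,11] 1+37=38 d=2 * → r--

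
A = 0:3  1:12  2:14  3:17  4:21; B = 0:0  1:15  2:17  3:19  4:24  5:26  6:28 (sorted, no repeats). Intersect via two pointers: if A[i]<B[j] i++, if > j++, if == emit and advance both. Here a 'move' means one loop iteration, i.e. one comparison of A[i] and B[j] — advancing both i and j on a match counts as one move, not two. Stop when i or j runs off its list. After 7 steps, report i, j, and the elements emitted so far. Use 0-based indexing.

i=0 j=0: 3>0, j++
i=0 j=1: 3<15, i++
i=1 j=1: 12<15, i++
i=2 j=1: 14<15, i++
i=3 j=1: 17>15, j++
i=3 j=2: 17==17 emit, i++,j++
i=4 j=3: 21>19, j++

i=4, j=4, emitted=[17]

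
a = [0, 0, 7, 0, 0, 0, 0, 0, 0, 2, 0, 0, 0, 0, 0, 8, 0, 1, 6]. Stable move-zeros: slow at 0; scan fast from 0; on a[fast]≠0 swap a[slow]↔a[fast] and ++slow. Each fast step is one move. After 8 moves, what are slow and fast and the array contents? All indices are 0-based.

slow=0 fast=0: a[fast]=0, fast++
slow=0 fast=1: a[fast]=0, fast++
slow=0 fast=2: a[fast]=7≠0 swap→a[0]=7, slow++,fast++
slow=1 fast=3: a[fast]=0, fast++
slow=1 fast=4: a[fast]=0, fast++
slow=1 fast=5: a[fast]=0, fast++
slow=1 fast=6: a[fast]=0, fast++
slow=1 fast=7: a[fast]=0, fast++

slow=1, fast=8, a=[7, 0, 0, 0, 0, 0, 0, 0, 0, 2, 0, 0, 0, 0, 0, 8, 0, 1, 6]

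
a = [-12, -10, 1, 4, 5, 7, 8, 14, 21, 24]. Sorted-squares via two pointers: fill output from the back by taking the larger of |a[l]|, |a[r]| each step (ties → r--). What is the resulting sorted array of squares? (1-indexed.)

[1, 16, 25, 49, 64, 100, 144, 196, 441, 576]

[1,10] |-12|<=|24| out[10]=576 → r--
[1,9] |-12|<=|21| out[9]=441 → r--
[1,8] |-12|<=|14| out[8]=196 → r--
[1,7] |-12|>|8| out[7]=144 → l++
[2,7] |-10|>|8| out[6]=100 → l++
[3,7] |1|<=|8| out[5]=64 → r--
[3,6] |1|<=|7| out[4]=49 → r--
[3,5] |1|<=|5| out[3]=25 → r--
[3,4] |1|<=|4| out[2]=16 → r--
[3,3] |1|<=|1| out[1]=1 → r--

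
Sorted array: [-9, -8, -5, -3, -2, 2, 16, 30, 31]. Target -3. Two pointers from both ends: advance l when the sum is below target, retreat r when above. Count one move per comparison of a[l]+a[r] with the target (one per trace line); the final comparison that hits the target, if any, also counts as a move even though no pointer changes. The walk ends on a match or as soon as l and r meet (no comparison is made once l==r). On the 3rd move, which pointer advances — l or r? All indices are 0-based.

[0,8] -9+31=22 >-3 → r--
[0,7] -9+30=21 >-3 → r--
[0,6] -9+16=7 >-3 → r--

r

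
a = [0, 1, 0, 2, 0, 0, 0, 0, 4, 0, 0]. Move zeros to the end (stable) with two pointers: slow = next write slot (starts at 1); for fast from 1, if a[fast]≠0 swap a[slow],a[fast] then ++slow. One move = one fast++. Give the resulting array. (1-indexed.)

slow=1 fast=1: a[fast]=0, fast++
slow=1 fast=2: a[fast]=1≠0 swap→a[1]=1, slow++,fast++
slow=2 fast=3: a[fast]=0, fast++
slow=2 fast=4: a[fast]=2≠0 swap→a[2]=2, slow++,fast++
slow=3 fast=5: a[fast]=0, fast++
slow=3 fast=6: a[fast]=0, fast++
slow=3 fast=7: a[fast]=0, fast++
slow=3 fast=8: a[fast]=0, fast++
slow=3 fast=9: a[fast]=4≠0 swap→a[3]=4, slow++,fast++
slow=4 fast=10: a[fast]=0, fast++
slow=4 fast=11: a[fast]=0, fast++

[1, 2, 4, 0, 0, 0, 0, 0, 0, 0, 0]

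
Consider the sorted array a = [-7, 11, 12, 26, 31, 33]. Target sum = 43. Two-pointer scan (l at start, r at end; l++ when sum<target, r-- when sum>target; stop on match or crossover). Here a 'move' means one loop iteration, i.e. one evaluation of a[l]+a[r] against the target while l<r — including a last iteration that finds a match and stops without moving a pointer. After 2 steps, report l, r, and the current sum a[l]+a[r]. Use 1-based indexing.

l=2, r=5, sum=42

[1,6] -7+33=26 <43 → l++
[2,6] 11+33=44 >43 → r--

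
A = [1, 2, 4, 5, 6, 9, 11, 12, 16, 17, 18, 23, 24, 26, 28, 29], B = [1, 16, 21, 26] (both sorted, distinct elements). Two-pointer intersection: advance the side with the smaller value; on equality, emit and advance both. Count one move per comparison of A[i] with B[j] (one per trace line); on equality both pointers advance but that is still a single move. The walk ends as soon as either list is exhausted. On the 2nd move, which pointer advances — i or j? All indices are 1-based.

i

[i=1,j=1] 1==1 emit → i++,j++
[i=2,j=2] 2<16 → i++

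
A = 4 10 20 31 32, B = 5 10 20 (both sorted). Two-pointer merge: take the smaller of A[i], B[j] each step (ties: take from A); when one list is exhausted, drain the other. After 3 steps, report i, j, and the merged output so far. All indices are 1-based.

i=1 j=1: A[i]=4<=B[j]=5 take 4, i++
i=2 j=1: A[i]=10>B[j]=5 take 5, j++
i=2 j=2: A[i]=10<=B[j]=10 take 10, i++

i=3, j=2, merged so far=[4, 5, 10]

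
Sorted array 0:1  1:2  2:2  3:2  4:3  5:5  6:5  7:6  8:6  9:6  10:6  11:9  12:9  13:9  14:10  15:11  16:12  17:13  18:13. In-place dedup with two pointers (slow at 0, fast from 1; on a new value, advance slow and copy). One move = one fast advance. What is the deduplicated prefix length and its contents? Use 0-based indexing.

(s=0,f=1) a[fast]=2≠a[slow]=1 write a[1]=2 → slow++,fast++
(s=1,f=2) a[fast]=2=a[slow] dup → fast++
(s=1,f=3) a[fast]=2=a[slow] dup → fast++
(s=1,f=4) a[fast]=3≠a[slow]=2 write a[2]=3 → slow++,fast++
(s=2,f=5) a[fast]=5≠a[slow]=3 write a[3]=5 → slow++,fast++
(s=3,f=6) a[fast]=5=a[slow] dup → fast++
(s=3,f=7) a[fast]=6≠a[slow]=5 write a[4]=6 → slow++,fast++
(s=4,f=8) a[fast]=6=a[slow] dup → fast++
(s=4,f=9) a[fast]=6=a[slow] dup → fast++
(s=4,f=10) a[fast]=6=a[slow] dup → fast++
(s=4,f=11) a[fast]=9≠a[slow]=6 write a[5]=9 → slow++,fast++
(s=5,f=12) a[fast]=9=a[slow] dup → fast++
(s=5,f=13) a[fast]=9=a[slow] dup → fast++
(s=5,f=14) a[fast]=10≠a[slow]=9 write a[6]=10 → slow++,fast++
(s=6,f=15) a[fast]=11≠a[slow]=10 write a[7]=11 → slow++,fast++
(s=7,f=16) a[fast]=12≠a[slow]=11 write a[8]=12 → slow++,fast++
(s=8,f=17) a[fast]=13≠a[slow]=12 write a[9]=13 → slow++,fast++
(s=9,f=18) a[fast]=13=a[slow] dup → fast++

length 10; prefix = [1, 2, 3, 5, 6, 9, 10, 11, 12, 13]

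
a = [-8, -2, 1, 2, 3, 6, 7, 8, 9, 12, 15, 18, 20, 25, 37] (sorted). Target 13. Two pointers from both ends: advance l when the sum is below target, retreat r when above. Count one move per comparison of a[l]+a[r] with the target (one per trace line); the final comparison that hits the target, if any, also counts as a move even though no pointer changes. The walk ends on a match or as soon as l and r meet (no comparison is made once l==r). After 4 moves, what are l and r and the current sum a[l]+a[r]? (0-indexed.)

l=0 r=14: -8+37=29 >13, r--
l=0 r=13: -8+25=17 >13, r--
l=0 r=12: -8+20=12 <13, l++
l=1 r=12: -2+20=18 >13, r--

l=1, r=11, sum=16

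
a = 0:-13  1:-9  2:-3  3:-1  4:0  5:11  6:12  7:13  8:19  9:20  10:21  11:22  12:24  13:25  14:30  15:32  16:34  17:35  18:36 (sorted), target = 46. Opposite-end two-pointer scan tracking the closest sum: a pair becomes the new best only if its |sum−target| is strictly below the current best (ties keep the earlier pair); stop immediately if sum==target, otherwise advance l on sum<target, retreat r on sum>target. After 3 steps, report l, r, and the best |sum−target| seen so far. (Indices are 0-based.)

l=0 r=18: -13+36=23 d=23 *, l++
l=1 r=18: -9+36=27 d=19 *, l++
l=2 r=18: -3+36=33 d=13 *, l++

l=3, r=18, best |Δ|=13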